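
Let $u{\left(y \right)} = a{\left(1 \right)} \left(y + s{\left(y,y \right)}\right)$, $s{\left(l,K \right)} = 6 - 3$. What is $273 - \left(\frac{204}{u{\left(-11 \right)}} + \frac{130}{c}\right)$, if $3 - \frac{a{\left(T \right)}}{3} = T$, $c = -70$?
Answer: $\frac{7815}{28} \approx 279.11$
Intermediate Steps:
$s{\left(l,K \right)} = 3$
$a{\left(T \right)} = 9 - 3 T$
$u{\left(y \right)} = 18 + 6 y$ ($u{\left(y \right)} = \left(9 - 3\right) \left(y + 3\right) = \left(9 - 3\right) \left(3 + y\right) = 6 \left(3 + y\right) = 18 + 6 y$)
$273 - \left(\frac{204}{u{\left(-11 \right)}} + \frac{130}{c}\right) = 273 - \left(\frac{204}{18 + 6 \left(-11\right)} + \frac{130}{-70}\right) = 273 - \left(\frac{204}{18 - 66} + 130 \left(- \frac{1}{70}\right)\right) = 273 - \left(\frac{204}{-48} - \frac{13}{7}\right) = 273 - \left(204 \left(- \frac{1}{48}\right) - \frac{13}{7}\right) = 273 - \left(- \frac{17}{4} - \frac{13}{7}\right) = 273 - - \frac{171}{28} = 273 + \frac{171}{28} = \frac{7815}{28}$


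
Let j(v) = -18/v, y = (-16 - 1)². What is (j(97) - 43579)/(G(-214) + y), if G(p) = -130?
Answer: -4227181/15423 ≈ -274.08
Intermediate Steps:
y = 289 (y = (-17)² = 289)
(j(97) - 43579)/(G(-214) + y) = (-18/97 - 43579)/(-130 + 289) = (-18*1/97 - 43579)/159 = (-18/97 - 43579)*(1/159) = -4227181/97*1/159 = -4227181/15423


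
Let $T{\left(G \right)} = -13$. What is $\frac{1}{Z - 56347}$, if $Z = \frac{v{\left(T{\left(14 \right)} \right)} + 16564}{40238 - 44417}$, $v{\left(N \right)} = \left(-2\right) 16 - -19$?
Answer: $- \frac{1393}{78496888} \approx -1.7746 \cdot 10^{-5}$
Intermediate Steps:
$v{\left(N \right)} = -13$ ($v{\left(N \right)} = -32 + 19 = -13$)
$Z = - \frac{5517}{1393}$ ($Z = \frac{-13 + 16564}{40238 - 44417} = \frac{16551}{-4179} = 16551 \left(- \frac{1}{4179}\right) = - \frac{5517}{1393} \approx -3.9605$)
$\frac{1}{Z - 56347} = \frac{1}{- \frac{5517}{1393} - 56347} = \frac{1}{- \frac{78496888}{1393}} = - \frac{1393}{78496888}$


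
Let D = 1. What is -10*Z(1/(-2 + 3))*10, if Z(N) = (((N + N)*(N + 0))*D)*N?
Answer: -200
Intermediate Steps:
Z(N) = 2*N³ (Z(N) = (((N + N)*(N + 0))*1)*N = (((2*N)*N)*1)*N = ((2*N²)*1)*N = (2*N²)*N = 2*N³)
-10*Z(1/(-2 + 3))*10 = -20*(1/(-2 + 3))³*10 = -20*(1/1)³*10 = -20*1³*10 = -20*10 = -200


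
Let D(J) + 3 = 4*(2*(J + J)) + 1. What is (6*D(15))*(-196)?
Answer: -279888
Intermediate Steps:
D(J) = -2 + 16*J (D(J) = -3 + (4*(2*(J + J)) + 1) = -3 + (4*(2*(2*J)) + 1) = -3 + (4*(4*J) + 1) = -3 + (16*J + 1) = -3 + (1 + 16*J) = -2 + 16*J)
(6*D(15))*(-196) = (6*(-2 + 16*15))*(-196) = (6*(-2 + 240))*(-196) = (6*238)*(-196) = 1428*(-196) = -279888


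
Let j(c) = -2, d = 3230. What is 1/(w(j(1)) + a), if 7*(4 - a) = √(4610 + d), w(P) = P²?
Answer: -1/12 - √10/24 ≈ -0.21509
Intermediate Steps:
a = 4 - 4*√10 (a = 4 - √(4610 + 3230)/7 = 4 - 4*√10 ≈ -8.6491)
1/(w(j(1)) + a) = 1/((-2)² + (4 - 4*√10)) = 1/(4 + (4 - 4*√10)) = 1/(8 - 4*√10)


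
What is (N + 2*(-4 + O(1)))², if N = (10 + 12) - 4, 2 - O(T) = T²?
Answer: 144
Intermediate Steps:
O(T) = 2 - T²
N = 18 (N = 22 - 4 = 18)
(N + 2*(-4 + O(1)))² = (18 + 2*(-4 + (2 - 1*1²)))² = (18 + 2*(-4 + (2 - 1*1)))² = (18 + 2*(-4 + (2 - 1)))² = (18 + 2*(-4 + 1))² = (18 + 2*(-3))² = (18 - 6)² = 12² = 144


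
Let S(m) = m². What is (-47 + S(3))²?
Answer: 1444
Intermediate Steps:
(-47 + S(3))² = (-47 + 3²)² = (-47 + 9)² = (-38)² = 1444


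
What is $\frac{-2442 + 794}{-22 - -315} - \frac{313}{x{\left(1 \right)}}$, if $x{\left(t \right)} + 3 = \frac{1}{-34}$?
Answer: $\frac{2948362}{30179} \approx 97.696$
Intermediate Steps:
$x{\left(t \right)} = - \frac{103}{34}$ ($x{\left(t \right)} = -3 + \frac{1}{-34} = -3 - \frac{1}{34} = - \frac{103}{34}$)
$\frac{-2442 + 794}{-22 - -315} - \frac{313}{x{\left(1 \right)}} = \frac{-2442 + 794}{-22 - -315} - \frac{313}{- \frac{103}{34}} = - \frac{1648}{-22 + 315} - - \frac{10642}{103} = - \frac{1648}{293} + \frac{10642}{103} = \frac{2948362}{30179}$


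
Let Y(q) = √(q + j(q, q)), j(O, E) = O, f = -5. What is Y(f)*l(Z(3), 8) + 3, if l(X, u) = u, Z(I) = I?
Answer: 3 + 8*I*√10 ≈ 3.0 + 25.298*I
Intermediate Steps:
Y(q) = √2*√q (Y(q) = √(q + q) = √(2*q) = √2*√q)
Y(f)*l(Z(3), 8) + 3 = (√2*√(-5))*8 + 3 = (√2*(I*√5))*8 + 3 = (I*√10)*8 + 3 = 8*I*√10 + 3 = 3 + 8*I*√10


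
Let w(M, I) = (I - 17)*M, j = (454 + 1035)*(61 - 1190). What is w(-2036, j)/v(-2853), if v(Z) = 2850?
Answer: 570452588/475 ≈ 1.2010e+6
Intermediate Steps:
j = -1681081 (j = 1489*(-1129) = -1681081)
w(M, I) = M*(-17 + I) (w(M, I) = (-17 + I)*M = M*(-17 + I))
w(-2036, j)/v(-2853) = -2036*(-17 - 1681081)/2850 = -2036*(-1681098)*(1/2850) = 3422715528*(1/2850) = 570452588/475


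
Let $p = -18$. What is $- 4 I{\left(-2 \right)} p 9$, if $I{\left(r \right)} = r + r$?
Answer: $-2592$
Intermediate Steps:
$I{\left(r \right)} = 2 r$
$- 4 I{\left(-2 \right)} p 9 = - 4 \cdot 2 \left(-2\right) \left(-18\right) 9 = \left(-4\right) \left(-4\right) \left(-18\right) 9 = 16 \left(-18\right) 9 = \left(-288\right) 9 = -2592$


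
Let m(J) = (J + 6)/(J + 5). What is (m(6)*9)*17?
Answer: 1836/11 ≈ 166.91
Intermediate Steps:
m(J) = (6 + J)/(5 + J)
(m(6)*9)*17 = (((6 + 6)/(5 + 6))*9)*17 = ((12/11)*9)*17 = (108/11)*17 = 1836/11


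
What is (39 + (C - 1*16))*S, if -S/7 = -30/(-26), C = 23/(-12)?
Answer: -8855/52 ≈ -170.29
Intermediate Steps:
C = -23/12 (C = 23*(-1/12) = -23/12 ≈ -1.9167)
S = -105/13 (S = -(-210)/(-26) = -(-210)*(-1)/26 = -7*15/13 = -105/13 ≈ -8.0769)
(39 + (C - 1*16))*S = (39 + (-23/12 - 1*16))*(-105/13) = (39 + (-23/12 - 16))*(-105/13) = (39 - 215/12)*(-105/13) = (253/12)*(-105/13) = -8855/52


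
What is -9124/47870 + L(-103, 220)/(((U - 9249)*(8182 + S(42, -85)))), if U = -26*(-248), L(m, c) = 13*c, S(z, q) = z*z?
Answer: -63580026676/333399542755 ≈ -0.19070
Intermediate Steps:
S(z, q) = z²
U = 6448
-9124/47870 + L(-103, 220)/(((U - 9249)*(8182 + S(42, -85)))) = -9124/47870 + (13*220)/(((6448 - 9249)*(8182 + 42²))) = -9124*1/47870 + 2860/((-2801*(8182 + 1764))) = -4562/23935 + 2860/((-2801*9946)) = -4562/23935 + 2860/(-27858746) = -4562/23935 + 2860*(-1/27858746) = -4562/23935 - 1430/13929373 = -63580026676/333399542755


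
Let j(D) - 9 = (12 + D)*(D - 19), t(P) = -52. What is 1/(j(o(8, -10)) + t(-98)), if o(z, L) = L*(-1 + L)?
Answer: 1/11059 ≈ 9.0424e-5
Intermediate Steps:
j(D) = 9 + (-19 + D)*(12 + D) (j(D) = 9 + (12 + D)*(D - 19) = 9 + (12 + D)*(-19 + D) = 9 + (-19 + D)*(12 + D))
1/(j(o(8, -10)) + t(-98)) = 1/((-219 + (-10*(-1 - 10))² - (-70)*(-1 - 10)) - 52) = 1/((-219 + (-10*(-11))² - (-70)*(-11)) - 52) = 1/((-219 + 110² - 7*110) - 52) = 1/((-219 + 12100 - 770) - 52) = 1/(11111 - 52) = 1/11059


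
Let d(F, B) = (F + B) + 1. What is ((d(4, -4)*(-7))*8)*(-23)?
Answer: 1288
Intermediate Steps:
d(F, B) = 1 + B + F (d(F, B) = (B + F) + 1 = 1 + B + F)
((d(4, -4)*(-7))*8)*(-23) = (((1 - 4 + 4)*(-7))*8)*(-23) = ((1*(-7))*8)*(-23) = -7*8*(-23) = -56*(-23) = 1288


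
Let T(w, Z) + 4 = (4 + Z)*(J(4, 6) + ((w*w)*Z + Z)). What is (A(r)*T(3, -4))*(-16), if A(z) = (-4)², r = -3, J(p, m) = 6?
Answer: 1024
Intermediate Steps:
A(z) = 16
T(w, Z) = -4 + (4 + Z)*(6 + Z + Z*w²) (T(w, Z) = -4 + (4 + Z)*(6 + ((w*w)*Z + Z)) = -4 + (4 + Z)*(6 + (w²*Z + Z)) = -4 + (4 + Z)*(6 + (Z*w² + Z)) = -4 + (4 + Z)*(6 + (Z + Z*w²)) = -4 + (4 + Z)*(6 + Z + Z*w²))
(A(r)*T(3, -4))*(-16) = (16*(20 + (-4)² + 10*(-4) + (-4)²*3² + 4*(-4)*3²))*(-16) = (16*(20 + 16 - 40 + 16*9 + 4*(-4)*9))*(-16) = (16*(20 + 16 - 40 + 144 - 144))*(-16) = (16*(-4))*(-16) = -64*(-16) = 1024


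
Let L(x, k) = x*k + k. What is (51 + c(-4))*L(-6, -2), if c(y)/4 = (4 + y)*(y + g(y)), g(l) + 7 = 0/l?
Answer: 510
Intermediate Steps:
g(l) = -7 (g(l) = -7 + 0/l = -7 + 0 = -7)
L(x, k) = k + k*x (L(x, k) = k*x + k = k + k*x)
c(y) = 4*(-7 + y)*(4 + y) (c(y) = 4*((4 + y)*(y - 7)) = 4*((4 + y)*(-7 + y)) = 4*((-7 + y)*(4 + y)) = 4*(-7 + y)*(4 + y))
(51 + c(-4))*L(-6, -2) = (51 + (-112 - 12*(-4) + 4*(-4)²))*(-2*(1 - 6)) = (51 + (-112 + 48 + 4*16))*(-2*(-5)) = (51 + (-112 + 48 + 64))*10 = (51 + 0)*10 = 51*10 = 510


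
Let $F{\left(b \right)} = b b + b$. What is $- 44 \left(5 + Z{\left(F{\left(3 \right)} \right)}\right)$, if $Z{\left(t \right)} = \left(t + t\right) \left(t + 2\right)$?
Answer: $-15004$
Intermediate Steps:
$F{\left(b \right)} = b + b^{2}$ ($F{\left(b \right)} = b^{2} + b = b + b^{2}$)
$Z{\left(t \right)} = 2 t \left(2 + t\right)$
$- 44 \left(5 + Z{\left(F{\left(3 \right)} \right)}\right) = - 44 \left(5 + 2 \cdot 3 \left(1 + 3\right) \left(2 + 3 \left(1 + 3\right)\right)\right) = - 44 \left(5 + 2 \cdot 3 \cdot 4 \left(2 + 3 \cdot 4\right)\right) = - 44 \left(5 + 2 \cdot 12 \left(2 + 12\right)\right) = - 44 \left(5 + 2 \cdot 12 \cdot 14\right) = - 44 \left(5 + 336\right) = \left(-44\right) 341 = -15004$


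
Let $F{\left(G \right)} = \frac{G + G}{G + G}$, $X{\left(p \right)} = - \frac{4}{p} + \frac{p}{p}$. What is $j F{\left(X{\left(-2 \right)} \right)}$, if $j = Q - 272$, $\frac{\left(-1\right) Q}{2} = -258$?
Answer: $244$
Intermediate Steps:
$Q = 516$ ($Q = \left(-2\right) \left(-258\right) = 516$)
$X{\left(p \right)} = 1 - \frac{4}{p}$ ($X{\left(p \right)} = - \frac{4}{p} + 1 = 1 - \frac{4}{p}$)
$F{\left(G \right)} = 1$ ($F{\left(G \right)} = \frac{2 G}{2 G} = 2 G \frac{1}{2 G} = 1$)
$j = 244$ ($j = 516 - 272 = 244$)
$j F{\left(X{\left(-2 \right)} \right)} = 244 \cdot 1 = 244$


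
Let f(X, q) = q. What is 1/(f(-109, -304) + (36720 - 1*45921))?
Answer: -1/9505 ≈ -0.00010521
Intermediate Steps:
1/(f(-109, -304) + (36720 - 1*45921)) = 1/(-304 + (36720 - 1*45921)) = 1/(-304 + (36720 - 45921)) = 1/(-304 - 9201) = 1/(-9505) = -1/9505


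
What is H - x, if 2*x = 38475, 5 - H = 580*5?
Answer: -44265/2 ≈ -22133.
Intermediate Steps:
H = -2895 (H = 5 - 580*5 = 5 - 1*2900 = 5 - 2900 = -2895)
x = 38475/2 (x = (1/2)*38475 = 38475/2 ≈ 19238.)
H - x = -2895 - 1*38475/2 = -2895 - 38475/2 = -44265/2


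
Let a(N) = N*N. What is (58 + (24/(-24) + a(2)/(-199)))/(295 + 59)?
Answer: 11339/70446 ≈ 0.16096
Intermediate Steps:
a(N) = N²
(58 + (24/(-24) + a(2)/(-199)))/(295 + 59) = (58 + (24/(-24) + 2²/(-199)))/(295 + 59) = (58 + (24*(-1/24) + 4*(-1/199)))/354 = (58 + (-1 - 4/199))*(1/354) = (58 - 203/199)*(1/354) = (11339/199)*(1/354) = 11339/70446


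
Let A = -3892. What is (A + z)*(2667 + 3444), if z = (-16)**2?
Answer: -22219596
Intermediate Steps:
z = 256
(A + z)*(2667 + 3444) = (-3892 + 256)*(2667 + 3444) = -3636*6111 = -22219596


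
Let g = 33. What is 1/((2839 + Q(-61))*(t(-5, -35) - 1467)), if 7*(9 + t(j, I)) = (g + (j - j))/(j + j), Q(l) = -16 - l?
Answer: -5/21290718 ≈ -2.3484e-7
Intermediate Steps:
t(j, I) = -9 + 33/(14*j) (t(j, I) = -9 + ((33 + (j - j))/(j + j))/7 = -9 + ((33 + 0)/((2*j)))/7 = -9 + (33*(1/(2*j)))/7 = -9 + (33/(2*j))/7 = -9 + 33/(14*j))
1/((2839 + Q(-61))*(t(-5, -35) - 1467)) = 1/((2839 + (-16 - 1*(-61)))*((-9 + (33/14)/(-5)) - 1467)) = 1/((2839 + (-16 + 61))*((-9 + (33/14)*(-⅕)) - 1467)) = 1/((2839 + 45)*((-9 - 33/70) - 1467)) = 1/(2884*(-663/70 - 1467)) = 1/(2884*(-103353/70)) = 1/(-21290718/5) = -5/21290718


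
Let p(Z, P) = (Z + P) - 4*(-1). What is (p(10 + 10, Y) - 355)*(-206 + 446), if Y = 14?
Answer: -76080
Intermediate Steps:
p(Z, P) = 4 + P + Z (p(Z, P) = (P + Z) + 4 = 4 + P + Z)
(p(10 + 10, Y) - 355)*(-206 + 446) = ((4 + 14 + (10 + 10)) - 355)*(-206 + 446) = ((4 + 14 + 20) - 355)*240 = (38 - 355)*240 = -317*240 = -76080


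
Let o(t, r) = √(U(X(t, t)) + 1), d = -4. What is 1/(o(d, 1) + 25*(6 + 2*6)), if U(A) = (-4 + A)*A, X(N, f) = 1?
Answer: 225/101251 - I*√2/202502 ≈ 0.0022222 - 6.9837e-6*I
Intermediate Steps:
U(A) = A*(-4 + A)
o(t, r) = I*√2 (o(t, r) = √(1*(-4 + 1) + 1) = √(1*(-3) + 1) = √(-3 + 1) = √(-2) = I*√2)
1/(o(d, 1) + 25*(6 + 2*6)) = 1/(I*√2 + 25*(6 + 2*6)) = 1/(I*√2 + 25*(6 + 12)) = 1/(I*√2 + 25*18) = 1/(I*√2 + 450) = 1/(450 + I*√2)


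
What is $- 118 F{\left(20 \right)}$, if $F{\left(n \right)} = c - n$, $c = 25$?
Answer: $-590$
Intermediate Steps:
$F{\left(n \right)} = 25 - n$
$- 118 F{\left(20 \right)} = - 118 \left(25 - 20\right) = \left(-118\right) 5 = -590$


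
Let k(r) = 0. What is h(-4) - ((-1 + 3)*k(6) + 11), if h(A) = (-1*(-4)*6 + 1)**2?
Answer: 614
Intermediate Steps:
h(A) = 625 (h(A) = (4*6 + 1)**2 = (24 + 1)**2 = 25**2 = 625)
h(-4) - ((-1 + 3)*k(6) + 11) = 625 - ((-1 + 3)*0 + 11) = 625 - (2*0 + 11) = 625 - (0 + 11) = 625 - 1*11 = 625 - 11 = 614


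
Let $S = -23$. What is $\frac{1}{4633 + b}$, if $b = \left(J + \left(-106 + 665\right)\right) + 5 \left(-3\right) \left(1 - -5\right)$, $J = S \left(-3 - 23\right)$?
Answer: $\frac{1}{5700} \approx 0.00017544$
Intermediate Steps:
$J = 598$ ($J = - 23 \left(-3 - 23\right) = \left(-23\right) \left(-26\right) = 598$)
$b = 1067$ ($b = \left(598 + \left(-106 + 665\right)\right) + 5 \left(-3\right) \left(1 - -5\right) = \left(598 + 559\right) - 15 \left(1 + 5\right) = 1157 - 90 = 1067$)
$\frac{1}{4633 + b} = \frac{1}{4633 + 1067} = \frac{1}{5700}$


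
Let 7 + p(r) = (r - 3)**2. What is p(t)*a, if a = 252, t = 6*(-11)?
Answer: 1198008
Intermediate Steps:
t = -66
p(r) = -7 + (-3 + r)**2 (p(r) = -7 + (r - 3)**2 = -7 + (-3 + r)**2)
p(t)*a = (-7 + (-3 - 66)**2)*252 = (-7 + (-69)**2)*252 = (-7 + 4761)*252 = 4754*252 = 1198008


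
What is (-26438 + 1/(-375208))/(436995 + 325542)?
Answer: -3306583035/95369994232 ≈ -0.034671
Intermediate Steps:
(-26438 + 1/(-375208))/(436995 + 325542) = (-26438 - 1/375208)/762537 = -9919749105/375208*1/762537 = -3306583035/95369994232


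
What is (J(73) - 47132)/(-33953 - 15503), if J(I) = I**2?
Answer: 41803/49456 ≈ 0.84526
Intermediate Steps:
(J(73) - 47132)/(-33953 - 15503) = (73**2 - 47132)/(-33953 - 15503) = (5329 - 47132)/(-49456) = -41803*(-1/49456) = 41803/49456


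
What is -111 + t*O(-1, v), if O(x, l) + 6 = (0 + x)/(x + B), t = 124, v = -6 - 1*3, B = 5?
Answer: -886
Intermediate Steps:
v = -9 (v = -6 - 3 = -9)
O(x, l) = -6 + x/(5 + x) (O(x, l) = -6 + (0 + x)/(x + 5) = -6 + x/(5 + x))
-111 + t*O(-1, v) = -111 + 124*(5*(-6 - 1*(-1))/(5 - 1)) = -111 + 124*(5*(-6 + 1)/4) = -111 + 124*(5*(1/4)*(-5)) = -111 + 124*(-25/4) = -111 - 775 = -886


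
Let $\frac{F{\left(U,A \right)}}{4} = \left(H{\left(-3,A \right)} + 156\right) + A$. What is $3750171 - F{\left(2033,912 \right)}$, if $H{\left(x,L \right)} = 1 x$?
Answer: $3745911$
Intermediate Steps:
$H{\left(x,L \right)} = x$
$F{\left(U,A \right)} = 612 + 4 A$ ($F{\left(U,A \right)} = 4 \left(\left(-3 + 156\right) + A\right) = 4 \left(153 + A\right) = 612 + 4 A$)
$3750171 - F{\left(2033,912 \right)} = 3750171 - \left(612 + 4 \cdot 912\right) = 3750171 - \left(612 + 3648\right) = 3750171 - 4260 = 3745911$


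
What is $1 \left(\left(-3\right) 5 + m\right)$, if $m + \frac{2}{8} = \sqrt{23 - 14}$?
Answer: $- \frac{49}{4} \approx -12.25$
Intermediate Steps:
$m = \frac{11}{4}$ ($m = - \frac{1}{4} + \sqrt{23 - 14} = - \frac{1}{4} + \sqrt{9} = - \frac{1}{4} + 3 = \frac{11}{4} \approx 2.75$)
$1 \left(\left(-3\right) 5 + m\right) = 1 \left(\left(-3\right) 5 + \frac{11}{4}\right) = 1 \left(-15 + \frac{11}{4}\right) = 1 \left(- \frac{49}{4}\right) = - \frac{49}{4}$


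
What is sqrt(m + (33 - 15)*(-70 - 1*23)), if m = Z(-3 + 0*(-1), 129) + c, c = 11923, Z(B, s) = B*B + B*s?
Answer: sqrt(9871) ≈ 99.353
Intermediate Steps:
Z(B, s) = B**2 + B*s
m = 11545 (m = (-3 + 0*(-1))*((-3 + 0*(-1)) + 129) + 11923 = (-3 + 0)*((-3 + 0) + 129) + 11923 = -3*(-3 + 129) + 11923 = -3*126 + 11923 = -378 + 11923 = 11545)
sqrt(m + (33 - 15)*(-70 - 1*23)) = sqrt(11545 + (33 - 15)*(-70 - 1*23)) = sqrt(11545 + 18*(-70 - 23)) = sqrt(11545 + 18*(-93)) = sqrt(11545 - 1674) = sqrt(9871)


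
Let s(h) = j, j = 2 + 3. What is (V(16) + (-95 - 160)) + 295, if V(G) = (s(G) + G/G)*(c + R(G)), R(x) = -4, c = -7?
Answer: -26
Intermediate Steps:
j = 5
s(h) = 5
V(G) = -66 (V(G) = (5 + G/G)*(-7 - 4) = (5 + 1)*(-11) = 6*(-11) = -66)
(V(16) + (-95 - 160)) + 295 = (-66 + (-95 - 160)) + 295 = (-66 - 255) + 295 = -321 + 295 = -26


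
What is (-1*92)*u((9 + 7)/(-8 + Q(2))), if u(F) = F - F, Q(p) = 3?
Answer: 0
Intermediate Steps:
u(F) = 0
(-1*92)*u((9 + 7)/(-8 + Q(2))) = -1*92*0 = -92*0 = 0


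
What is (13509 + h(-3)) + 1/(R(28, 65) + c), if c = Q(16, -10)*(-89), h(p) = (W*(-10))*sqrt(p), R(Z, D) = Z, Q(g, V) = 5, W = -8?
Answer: 5633252/417 + 80*I*sqrt(3) ≈ 13509.0 + 138.56*I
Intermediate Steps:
h(p) = 80*sqrt(p) (h(p) = (-8*(-10))*sqrt(p) = 80*sqrt(p))
c = -445 (c = 5*(-89) = -445)
(13509 + h(-3)) + 1/(R(28, 65) + c) = (13509 + 80*sqrt(-3)) + 1/(28 - 445) = (13509 + 80*(I*sqrt(3))) + 1/(-417) = (13509 + 80*I*sqrt(3)) - 1/417 = 5633252/417 + 80*I*sqrt(3)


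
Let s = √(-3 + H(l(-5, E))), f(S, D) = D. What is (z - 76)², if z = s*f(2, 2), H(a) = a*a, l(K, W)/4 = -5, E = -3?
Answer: 7364 - 304*√397 ≈ 1306.8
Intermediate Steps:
l(K, W) = -20 (l(K, W) = 4*(-5) = -20)
H(a) = a²
s = √397 (s = √(-3 + (-20)²) = √(-3 + 400) = √397 ≈ 19.925)
z = 2*√397 (z = √397*2 = 2*√397 ≈ 39.850)
(z - 76)² = (2*√397 - 76)² = (-76 + 2*√397)²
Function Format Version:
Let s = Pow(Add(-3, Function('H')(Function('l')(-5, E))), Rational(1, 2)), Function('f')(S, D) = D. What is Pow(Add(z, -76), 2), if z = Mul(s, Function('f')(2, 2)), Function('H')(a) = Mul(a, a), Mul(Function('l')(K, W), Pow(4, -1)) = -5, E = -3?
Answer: Add(7364, Mul(-304, Pow(397, Rational(1, 2)))) ≈ 1306.8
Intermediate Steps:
Function('l')(K, W) = -20 (Function('l')(K, W) = Mul(4, -5) = -20)
Function('H')(a) = Pow(a, 2)
s = Pow(397, Rational(1, 2)) (s = Pow(Add(-3, Pow(-20, 2)), Rational(1, 2)) = Pow(Add(-3, 400), Rational(1, 2)) = Pow(397, Rational(1, 2)) ≈ 19.925)
z = Mul(2, Pow(397, Rational(1, 2))) (z = Mul(Pow(397, Rational(1, 2)), 2) = Mul(2, Pow(397, Rational(1, 2))) ≈ 39.850)
Pow(Add(z, -76), 2) = Pow(Add(Mul(2, Pow(397, Rational(1, 2))), -76), 2) = Pow(Add(-76, Mul(2, Pow(397, Rational(1, 2)))), 2)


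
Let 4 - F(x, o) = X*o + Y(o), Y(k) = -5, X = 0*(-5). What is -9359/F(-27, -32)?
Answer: -9359/9 ≈ -1039.9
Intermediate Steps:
X = 0
F(x, o) = 9 (F(x, o) = 4 - (0*o - 5) = 4 - (0 - 5) = 4 - 1*(-5) = 4 + 5 = 9)
-9359/F(-27, -32) = -9359/9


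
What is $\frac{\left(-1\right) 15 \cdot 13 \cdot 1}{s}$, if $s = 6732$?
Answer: $- \frac{65}{2244} \approx -0.028966$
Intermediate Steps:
$\frac{\left(-1\right) 15 \cdot 13 \cdot 1}{s} = \frac{\left(-1\right) 15 \cdot 13 \cdot 1}{6732} = - 195 \cdot 1 \cdot \frac{1}{6732} = \left(-1\right) 195 \cdot \frac{1}{6732} = \left(-195\right) \frac{1}{6732} = - \frac{65}{2244}$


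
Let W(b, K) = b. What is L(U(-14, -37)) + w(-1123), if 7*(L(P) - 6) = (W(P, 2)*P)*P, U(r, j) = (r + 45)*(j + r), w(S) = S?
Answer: -3951813760/7 ≈ -5.6454e+8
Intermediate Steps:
U(r, j) = (45 + r)*(j + r)
L(P) = 6 + P**3/7 (L(P) = 6 + ((P*P)*P)/7 = 6 + (P**2*P)/7 = 6 + P**3/7)
L(U(-14, -37)) + w(-1123) = (6 + ((-14)**2 + 45*(-37) + 45*(-14) - 37*(-14))**3/7) - 1123 = (6 + (196 - 1665 - 630 + 518)**3/7) - 1123 = (6 + (1/7)*(-1581)**3) - 1123 = (6 + (1/7)*(-3951805941)) - 1123 = (6 - 3951805941/7) - 1123 = -3951805899/7 - 1123 = -3951813760/7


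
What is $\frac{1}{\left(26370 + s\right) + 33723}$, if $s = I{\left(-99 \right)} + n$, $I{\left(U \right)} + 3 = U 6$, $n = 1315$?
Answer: $\frac{1}{60811} \approx 1.6444 \cdot 10^{-5}$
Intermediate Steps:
$I{\left(U \right)} = -3 + 6 U$ ($I{\left(U \right)} = -3 + U 6 = -3 + 6 U$)
$s = 718$ ($s = \left(-3 + 6 \left(-99\right)\right) + 1315 = \left(-3 - 594\right) + 1315 = -597 + 1315 = 718$)
$\frac{1}{\left(26370 + s\right) + 33723} = \frac{1}{\left(26370 + 718\right) + 33723} = \frac{1}{27088 + 33723} = \frac{1}{60811}$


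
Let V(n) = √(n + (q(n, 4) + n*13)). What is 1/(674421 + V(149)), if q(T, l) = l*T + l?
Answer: 674421/454843682555 - √2686/454843682555 ≈ 1.4826e-6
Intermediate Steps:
q(T, l) = l + T*l (q(T, l) = T*l + l = l + T*l)
V(n) = √(4 + 18*n) (V(n) = √(n + (4*(1 + n) + n*13)) = √(n + ((4 + 4*n) + 13*n)) = √(n + (4 + 17*n)) = √(4 + 18*n))
1/(674421 + V(149)) = 1/(674421 + √(4 + 18*149)) = 1/(674421 + √(4 + 2682)) = 1/(674421 + √2686)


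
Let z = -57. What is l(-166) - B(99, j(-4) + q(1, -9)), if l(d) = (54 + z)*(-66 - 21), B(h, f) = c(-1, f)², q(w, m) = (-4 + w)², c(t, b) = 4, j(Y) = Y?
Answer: 245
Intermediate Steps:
B(h, f) = 16 (B(h, f) = 4² = 16)
l(d) = 261 (l(d) = (54 - 57)*(-66 - 21) = -3*(-87) = 261)
l(-166) - B(99, j(-4) + q(1, -9)) = 261 - 1*16 = 261 - 16 = 245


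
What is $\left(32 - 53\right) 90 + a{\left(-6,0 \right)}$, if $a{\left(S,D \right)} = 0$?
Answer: $-1890$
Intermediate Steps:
$\left(32 - 53\right) 90 + a{\left(-6,0 \right)} = \left(32 - 53\right) 90 + 0 = \left(-21\right) 90 + 0 = -1890 + 0 = -1890$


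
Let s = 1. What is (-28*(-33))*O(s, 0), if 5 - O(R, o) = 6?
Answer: -924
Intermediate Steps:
O(R, o) = -1 (O(R, o) = 5 - 1*6 = 5 - 6 = -1)
(-28*(-33))*O(s, 0) = -28*(-33)*(-1) = 924*(-1) = -924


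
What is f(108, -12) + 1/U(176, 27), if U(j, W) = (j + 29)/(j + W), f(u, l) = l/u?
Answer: 1622/1845 ≈ 0.87913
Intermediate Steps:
U(j, W) = (29 + j)/(W + j)
f(108, -12) + 1/U(176, 27) = -12/108 + 1/((29 + 176)/(27 + 176)) = -12*1/108 + 1/(205/203) = -⅑ + 1/((1/203)*205) = -⅑ + 1/(205/203) = -⅑ + 203/205 = 1622/1845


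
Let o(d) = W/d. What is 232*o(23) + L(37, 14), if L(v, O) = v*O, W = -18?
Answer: 7738/23 ≈ 336.43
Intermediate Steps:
L(v, O) = O*v
o(d) = -18/d
232*o(23) + L(37, 14) = 232*(-18/23) + 14*37 = 232*(-18*1/23) + 518 = 232*(-18/23) + 518 = -4176/23 + 518 = 7738/23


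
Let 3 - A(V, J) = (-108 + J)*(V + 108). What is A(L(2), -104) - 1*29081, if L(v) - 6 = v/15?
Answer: -73226/15 ≈ -4881.7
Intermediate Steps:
L(v) = 6 + v/15
A(V, J) = 3 - (-108 + J)*(108 + V) (A(V, J) = 3 - (-108 + J)*(V + 108) = 3 - (-108 + J)*(108 + V))
A(L(2), -104) - 1*29081 = (11667 - 108*(-104) + 108*(6 + (1/15)*2) - 1*(-104)*(6 + (1/15)*2)) - 1*29081 = (11667 + 11232 + 108*(6 + 2/15) - 1*(-104)*(6 + 2/15)) - 29081 = (11667 + 11232 + 108*(92/15) - 1*(-104)*92/15) - 29081 = (11667 + 11232 + 3312/5 + 9568/15) - 29081 = 362989/15 - 29081 = -73226/15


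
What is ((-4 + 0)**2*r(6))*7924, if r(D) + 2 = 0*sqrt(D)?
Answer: -253568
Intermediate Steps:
r(D) = -2 (r(D) = -2 + 0*sqrt(D) = -2 + 0 = -2)
((-4 + 0)**2*r(6))*7924 = ((-4 + 0)**2*(-2))*7924 = ((-4)**2*(-2))*7924 = (16*(-2))*7924 = -32*7924 = -253568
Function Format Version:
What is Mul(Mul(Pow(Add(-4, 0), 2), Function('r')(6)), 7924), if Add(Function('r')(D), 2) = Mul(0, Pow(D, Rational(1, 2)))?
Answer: -253568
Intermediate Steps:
Function('r')(D) = -2 (Function('r')(D) = Add(-2, Mul(0, Pow(D, Rational(1, 2)))) = Add(-2, 0) = -2)
Mul(Mul(Pow(Add(-4, 0), 2), Function('r')(6)), 7924) = Mul(Mul(Pow(Add(-4, 0), 2), -2), 7924) = Mul(Mul(Pow(-4, 2), -2), 7924) = Mul(Mul(16, -2), 7924) = Mul(-32, 7924) = -253568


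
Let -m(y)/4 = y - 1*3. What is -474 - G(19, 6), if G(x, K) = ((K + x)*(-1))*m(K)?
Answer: -774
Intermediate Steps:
m(y) = 12 - 4*y (m(y) = -4*(y - 1*3) = -4*(y - 3) = -4*(-3 + y) = 12 - 4*y)
G(x, K) = (12 - 4*K)*(-K - x) (G(x, K) = ((K + x)*(-1))*(12 - 4*K) = (-K - x)*(12 - 4*K) = (12 - 4*K)*(-K - x))
-474 - G(19, 6) = -474 - 4*(-3 + 6)*(6 + 19) = -474 - 4*3*25 = -474 - 1*300 = -474 - 300 = -774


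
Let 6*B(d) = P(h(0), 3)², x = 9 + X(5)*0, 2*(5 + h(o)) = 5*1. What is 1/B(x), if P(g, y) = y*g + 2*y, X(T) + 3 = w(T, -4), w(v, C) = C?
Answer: 8/3 ≈ 2.6667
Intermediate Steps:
h(o) = -5/2 (h(o) = -5 + (5*1)/2 = -5 + (½)*5 = -5 + 5/2 = -5/2)
X(T) = -7 (X(T) = -3 - 4 = -7)
x = 9 (x = 9 - 7*0 = 9 + 0 = 9)
P(g, y) = 2*y + g*y (P(g, y) = g*y + 2*y = 2*y + g*y)
B(d) = 3/8 (B(d) = (3*(2 - 5/2))²/6 = (3*(-½))²/6 = (-3/2)²/6 = (⅙)*(9/4) = 3/8)
1/B(x) = 1/(3/8) = 8/3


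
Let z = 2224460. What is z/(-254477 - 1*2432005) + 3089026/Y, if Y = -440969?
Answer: -4639765324136/592327640529 ≈ -7.8331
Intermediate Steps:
z/(-254477 - 1*2432005) + 3089026/Y = 2224460/(-254477 - 1*2432005) + 3089026/(-440969) = 2224460/(-254477 - 2432005) + 3089026*(-1/440969) = 2224460/(-2686482) - 3089026/440969 = 2224460*(-1/2686482) - 3089026/440969 = -1112230/1343241 - 3089026/440969 = -4639765324136/592327640529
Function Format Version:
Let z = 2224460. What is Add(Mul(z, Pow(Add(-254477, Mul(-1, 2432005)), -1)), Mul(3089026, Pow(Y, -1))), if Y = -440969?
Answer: Rational(-4639765324136, 592327640529) ≈ -7.8331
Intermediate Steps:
Add(Mul(z, Pow(Add(-254477, Mul(-1, 2432005)), -1)), Mul(3089026, Pow(Y, -1))) = Add(Mul(2224460, Pow(Add(-254477, Mul(-1, 2432005)), -1)), Mul(3089026, Pow(-440969, -1))) = Add(Mul(2224460, Pow(Add(-254477, -2432005), -1)), Mul(3089026, Rational(-1, 440969))) = Add(Mul(2224460, Pow(-2686482, -1)), Rational(-3089026, 440969)) = Add(Mul(2224460, Rational(-1, 2686482)), Rational(-3089026, 440969)) = Add(Rational(-1112230, 1343241), Rational(-3089026, 440969)) = Rational(-4639765324136, 592327640529)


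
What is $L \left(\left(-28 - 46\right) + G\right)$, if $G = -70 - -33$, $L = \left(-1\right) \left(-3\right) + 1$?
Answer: $-444$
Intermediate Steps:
$L = 4$ ($L = 3 + 1 = 4$)
$G = -37$ ($G = -70 + 33 = -37$)
$L \left(\left(-28 - 46\right) + G\right) = 4 \left(\left(-28 - 46\right) - 37\right) = 4 \left(-74 - 37\right) = 4 \left(-111\right) = -444$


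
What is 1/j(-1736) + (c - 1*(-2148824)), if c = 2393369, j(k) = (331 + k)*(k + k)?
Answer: 22157544204881/4878160 ≈ 4.5422e+6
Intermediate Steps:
j(k) = 2*k*(331 + k) (j(k) = (331 + k)*(2*k) = 2*k*(331 + k))
1/j(-1736) + (c - 1*(-2148824)) = 1/(2*(-1736)*(331 - 1736)) + (2393369 - 1*(-2148824)) = 1/(2*(-1736)*(-1405)) + (2393369 + 2148824) = 1/4878160 + 4542193 = 22157544204881/4878160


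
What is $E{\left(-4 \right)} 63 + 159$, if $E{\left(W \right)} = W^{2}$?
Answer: $1167$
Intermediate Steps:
$E{\left(-4 \right)} 63 + 159 = \left(-4\right)^{2} \cdot 63 + 159 = 16 \cdot 63 + 159 = 1008 + 159 = 1167$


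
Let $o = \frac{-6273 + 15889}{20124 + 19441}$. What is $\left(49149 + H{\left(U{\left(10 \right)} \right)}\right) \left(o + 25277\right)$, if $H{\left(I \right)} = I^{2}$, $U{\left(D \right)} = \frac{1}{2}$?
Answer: $\frac{196615503906237}{158260} \approx 1.2424 \cdot 10^{9}$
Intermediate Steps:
$U{\left(D \right)} = \frac{1}{2}$
$o = \frac{9616}{39565} \approx 0.24304$
$\left(49149 + H{\left(U{\left(10 \right)} \right)}\right) \left(o + 25277\right) = \left(49149 + \left(\frac{1}{2}\right)^{2}\right) \left(\frac{9616}{39565} + 25277\right) = \left(49149 + \frac{1}{4}\right) \frac{1000094121}{39565} = \frac{196597}{4} \cdot \frac{1000094121}{39565} = \frac{196615503906237}{158260}$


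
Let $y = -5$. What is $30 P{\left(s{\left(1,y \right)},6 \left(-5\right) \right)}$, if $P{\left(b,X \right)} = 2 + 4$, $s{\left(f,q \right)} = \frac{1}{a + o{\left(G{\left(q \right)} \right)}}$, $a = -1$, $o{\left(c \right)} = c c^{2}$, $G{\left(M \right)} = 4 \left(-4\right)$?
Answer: $180$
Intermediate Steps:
$G{\left(M \right)} = -16$
$o{\left(c \right)} = c^{3}$
$s{\left(f,q \right)} = - \frac{1}{4097}$ ($s{\left(f,q \right)} = \frac{1}{-1 + \left(-16\right)^{3}} = \frac{1}{-1 - 4096} = \frac{1}{-4097} = - \frac{1}{4097}$)
$P{\left(b,X \right)} = 6$
$30 P{\left(s{\left(1,y \right)},6 \left(-5\right) \right)} = 30 \cdot 6 = 180$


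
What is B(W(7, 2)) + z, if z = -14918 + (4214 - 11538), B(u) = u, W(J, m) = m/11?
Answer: -244660/11 ≈ -22242.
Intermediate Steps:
W(J, m) = m/11 (W(J, m) = m*(1/11) = m/11)
z = -22242 (z = -14918 - 7324 = -22242)
B(W(7, 2)) + z = (1/11)*2 - 22242 = 2/11 - 22242 = -244660/11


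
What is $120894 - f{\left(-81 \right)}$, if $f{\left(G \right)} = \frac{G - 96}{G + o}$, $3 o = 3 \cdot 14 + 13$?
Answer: $\frac{22727541}{188} \approx 1.2089 \cdot 10^{5}$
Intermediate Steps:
$o = \frac{55}{3}$ ($o = \frac{3 \cdot 14 + 13}{3} = \frac{42 + 13}{3} = \frac{1}{3} \cdot 55 = \frac{55}{3} \approx 18.333$)
$f{\left(G \right)} = \frac{-96 + G}{\frac{55}{3} + G}$ ($f{\left(G \right)} = \frac{G - 96}{G + \frac{55}{3}} = \frac{-96 + G}{\frac{55}{3} + G}$)
$120894 - f{\left(-81 \right)} = 120894 - \frac{3 \left(-96 - 81\right)}{55 + 3 \left(-81\right)} = 120894 - 3 \frac{1}{55 - 243} \left(-177\right) = 120894 - 3 \frac{1}{-188} \left(-177\right) = 120894 - 3 \left(- \frac{1}{188}\right) \left(-177\right) = 120894 - \frac{531}{188} = \frac{22727541}{188}$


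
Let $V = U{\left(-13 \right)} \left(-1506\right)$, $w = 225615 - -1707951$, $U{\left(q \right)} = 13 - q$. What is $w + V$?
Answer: $1894410$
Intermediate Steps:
$w = 1933566$ ($w = 225615 + 1707951 = 1933566$)
$V = -39156$ ($V = \left(13 - -13\right) \left(-1506\right) = \left(13 + 13\right) \left(-1506\right) = 26 \left(-1506\right) = -39156$)
$w + V = 1933566 - 39156 = 1894410$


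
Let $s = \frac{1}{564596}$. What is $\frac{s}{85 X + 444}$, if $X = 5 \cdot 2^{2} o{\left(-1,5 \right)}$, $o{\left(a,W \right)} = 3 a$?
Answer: $- \frac{1}{2628758976} \approx -3.8041 \cdot 10^{-10}$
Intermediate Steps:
$s = \frac{1}{564596} \approx 1.7712 \cdot 10^{-6}$
$X = -60$ ($X = 5 \cdot 2^{2} \cdot 3 \left(-1\right) = 5 \cdot 4 \left(-3\right) = 20 \left(-3\right) = -60$)
$\frac{s}{85 X + 444} = \frac{1}{564596 \left(85 \left(-60\right) + 444\right)} = \frac{1}{564596 \left(-5100 + 444\right)} = \frac{1}{564596 \left(-4656\right)} = \frac{1}{564596} \left(- \frac{1}{4656}\right) = - \frac{1}{2628758976}$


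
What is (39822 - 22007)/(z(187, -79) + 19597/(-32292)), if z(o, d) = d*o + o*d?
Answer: -575281980/954119029 ≈ -0.60295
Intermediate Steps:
z(o, d) = 2*d*o (z(o, d) = d*o + d*o = 2*d*o)
(39822 - 22007)/(z(187, -79) + 19597/(-32292)) = (39822 - 22007)/(2*(-79)*187 + 19597/(-32292)) = 17815/(-29546 + 19597*(-1/32292)) = 17815/(-29546 - 19597/32292) = 17815/(-954119029/32292) = 17815*(-32292/954119029) = -575281980/954119029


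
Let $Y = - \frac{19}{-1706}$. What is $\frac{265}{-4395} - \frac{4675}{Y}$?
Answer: $- \frac{7010509457}{16701} \approx -4.1977 \cdot 10^{5}$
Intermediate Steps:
$Y = \frac{19}{1706}$ ($Y = \left(-19\right) \left(- \frac{1}{1706}\right) = \frac{19}{1706} \approx 0.011137$)
$\frac{265}{-4395} - \frac{4675}{Y} = \frac{265}{-4395} - \frac{4675}{\frac{19}{1706}} = 265 \left(- \frac{1}{4395}\right) - \frac{7975550}{19} = - \frac{53}{879} - \frac{7975550}{19} = - \frac{7010509457}{16701}$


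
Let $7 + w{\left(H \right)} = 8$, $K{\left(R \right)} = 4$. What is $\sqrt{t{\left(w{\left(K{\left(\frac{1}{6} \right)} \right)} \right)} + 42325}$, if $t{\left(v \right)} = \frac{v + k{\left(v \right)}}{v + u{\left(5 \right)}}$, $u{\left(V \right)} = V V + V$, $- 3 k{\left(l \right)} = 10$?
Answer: $\frac{\sqrt{366068274}}{93} \approx 205.73$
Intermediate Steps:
$w{\left(H \right)} = 1$ ($w{\left(H \right)} = -7 + 8 = 1$)
$k{\left(l \right)} = - \frac{10}{3}$ ($k{\left(l \right)} = \left(- \frac{1}{3}\right) 10 = - \frac{10}{3}$)
$u{\left(V \right)} = V + V^{2}$ ($u{\left(V \right)} = V^{2} + V = V + V^{2}$)
$t{\left(v \right)} = \frac{- \frac{10}{3} + v}{30 + v}$ ($t{\left(v \right)} = \frac{v - \frac{10}{3}}{v + 5 \left(1 + 5\right)} = \frac{- \frac{10}{3} + v}{v + 5 \cdot 6} = \frac{- \frac{10}{3} + v}{v + 30} = \frac{- \frac{10}{3} + v}{30 + v}$)
$\sqrt{t{\left(w{\left(K{\left(\frac{1}{6} \right)} \right)} \right)} + 42325} = \sqrt{\frac{- \frac{10}{3} + 1}{30 + 1} + 42325} = \sqrt{\frac{1}{31} \left(- \frac{7}{3}\right) + 42325} = \sqrt{- \frac{7}{93} + 42325} = \sqrt{\frac{3936218}{93}} = \frac{\sqrt{366068274}}{93}$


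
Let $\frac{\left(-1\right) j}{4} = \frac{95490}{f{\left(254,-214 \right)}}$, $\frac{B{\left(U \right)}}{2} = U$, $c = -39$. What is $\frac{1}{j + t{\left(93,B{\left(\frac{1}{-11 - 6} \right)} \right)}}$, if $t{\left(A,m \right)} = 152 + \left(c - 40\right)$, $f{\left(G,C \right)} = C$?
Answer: $\frac{107}{198791} \approx 0.00053825$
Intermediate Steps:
$B{\left(U \right)} = 2 U$
$t{\left(A,m \right)} = 73$ ($t{\left(A,m \right)} = 152 - 79 = 73$)
$j = \frac{190980}{107}$ ($j = - 4 \frac{95490}{-214} = - 4 \cdot 95490 \left(- \frac{1}{214}\right) = \left(-4\right) \left(- \frac{47745}{107}\right) = \frac{190980}{107} \approx 1784.9$)
$\frac{1}{j + t{\left(93,B{\left(\frac{1}{-11 - 6} \right)} \right)}} = \frac{1}{\frac{190980}{107} + 73} = \frac{1}{\frac{198791}{107}} = \frac{107}{198791}$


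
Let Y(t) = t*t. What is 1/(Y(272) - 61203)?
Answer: 1/12781 ≈ 7.8241e-5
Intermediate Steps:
Y(t) = t²
1/(Y(272) - 61203) = 1/(272² - 61203) = 1/(73984 - 61203) = 1/12781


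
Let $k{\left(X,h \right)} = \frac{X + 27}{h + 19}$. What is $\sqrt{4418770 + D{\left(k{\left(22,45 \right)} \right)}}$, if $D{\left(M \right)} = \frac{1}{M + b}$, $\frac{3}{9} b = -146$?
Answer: $\frac{\sqrt{3460110286193618}}{27983} \approx 2102.1$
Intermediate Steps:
$b = -438$ ($b = 3 \left(-146\right) = -438$)
$k{\left(X,h \right)} = \frac{27 + X}{19 + h}$
$D{\left(M \right)} = \frac{1}{-438 + M}$ ($D{\left(M \right)} = \frac{1}{M - 438} = \frac{1}{-438 + M}$)
$\sqrt{4418770 + D{\left(k{\left(22,45 \right)} \right)}} = \sqrt{4418770 + \frac{1}{-438 + \frac{27 + 22}{19 + 45}}} = \sqrt{4418770 + \frac{1}{-438 + \frac{1}{64} \cdot 49}} = \sqrt{4418770 + \frac{1}{-438 + \frac{49}{64}}} = \sqrt{4418770 + \frac{1}{- \frac{27983}{64}}} = \sqrt{4418770 - \frac{64}{27983}} = \sqrt{\frac{123650440846}{27983}} = \frac{\sqrt{3460110286193618}}{27983}$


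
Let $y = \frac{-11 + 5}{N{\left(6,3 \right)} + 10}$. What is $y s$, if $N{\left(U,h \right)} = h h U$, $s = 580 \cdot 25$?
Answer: $- \frac{10875}{8} \approx -1359.4$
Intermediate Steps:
$s = 14500$
$N{\left(U,h \right)} = U h^{2}$ ($N{\left(U,h \right)} = h^{2} U = U h^{2}$)
$y = - \frac{3}{32}$ ($y = \frac{-11 + 5}{6 \cdot 3^{2} + 10} = - \frac{6}{6 \cdot 9 + 10} = - \frac{6}{54 + 10} = - \frac{6}{64} = \left(-6\right) \frac{1}{64} = - \frac{3}{32} \approx -0.09375$)
$y s = \left(- \frac{3}{32}\right) 14500 = - \frac{10875}{8}$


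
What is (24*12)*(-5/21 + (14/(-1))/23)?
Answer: -39264/161 ≈ -243.88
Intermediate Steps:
(24*12)*(-5/21 + (14/(-1))/23) = 288*(-5*1/21 + (14*(-1))*(1/23)) = 288*(-5/21 - 14*1/23) = 288*(-5/21 - 14/23) = 288*(-409/483) = -39264/161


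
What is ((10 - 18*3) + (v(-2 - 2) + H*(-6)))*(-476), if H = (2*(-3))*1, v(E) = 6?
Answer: 952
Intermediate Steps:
H = -6 (H = -6*1 = -6)
((10 - 18*3) + (v(-2 - 2) + H*(-6)))*(-476) = ((10 - 18*3) + (6 - 6*(-6)))*(-476) = ((10 - 6*9) + (6 + 36))*(-476) = ((10 - 54) + 42)*(-476) = (-44 + 42)*(-476) = -2*(-476) = 952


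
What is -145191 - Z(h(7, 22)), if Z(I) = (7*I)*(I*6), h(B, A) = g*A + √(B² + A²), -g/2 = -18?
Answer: -26512665 - 66528*√533 ≈ -2.8049e+7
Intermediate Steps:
g = 36 (g = -2*(-18) = 36)
h(B, A) = √(A² + B²) + 36*A (h(B, A) = 36*A + √(B² + A²) = 36*A + √(A² + B²) = √(A² + B²) + 36*A)
Z(I) = 42*I² (Z(I) = (7*I)*(6*I) = 42*I²)
-145191 - Z(h(7, 22)) = -145191 - 42*(√(22² + 7²) + 36*22)² = -145191 - 42*(√(484 + 49) + 792)² = -145191 - 42*(√533 + 792)² = -145191 - 42*(792 + √533)²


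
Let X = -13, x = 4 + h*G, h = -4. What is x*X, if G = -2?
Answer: -156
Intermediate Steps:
x = 12 (x = 4 - 4*(-2) = 4 + 8 = 12)
x*X = 12*(-13) = -156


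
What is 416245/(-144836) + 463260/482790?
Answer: -637439039/332977964 ≈ -1.9144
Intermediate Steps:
416245/(-144836) + 463260/482790 = 416245*(-1/144836) + 463260*(1/482790) = -416245/144836 + 2206/2299 = -637439039/332977964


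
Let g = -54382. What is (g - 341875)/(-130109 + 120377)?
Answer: 396257/9732 ≈ 40.717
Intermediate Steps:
(g - 341875)/(-130109 + 120377) = (-54382 - 341875)/(-130109 + 120377) = -396257/(-9732) = -396257*(-1/9732) = 396257/9732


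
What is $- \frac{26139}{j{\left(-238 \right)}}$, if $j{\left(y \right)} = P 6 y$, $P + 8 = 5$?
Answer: $- \frac{8713}{1428} \approx -6.1015$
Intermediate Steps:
$P = -3$ ($P = -8 + 5 = -3$)
$j{\left(y \right)} = - 18 y$ ($j{\left(y \right)} = \left(-3\right) 6 y = - 18 y$)
$- \frac{26139}{j{\left(-238 \right)}} = - \frac{26139}{\left(-18\right) \left(-238\right)} = - \frac{26139}{4284} = \left(-26139\right) \frac{1}{4284} = - \frac{8713}{1428}$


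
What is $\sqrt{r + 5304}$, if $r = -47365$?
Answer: $i \sqrt{42061} \approx 205.09 i$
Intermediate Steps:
$\sqrt{r + 5304} = \sqrt{-47365 + 5304} = \sqrt{-42061} = i \sqrt{42061}$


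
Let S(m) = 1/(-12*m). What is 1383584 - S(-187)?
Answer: 3104762495/2244 ≈ 1.3836e+6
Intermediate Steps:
S(m) = -1/(12*m)
1383584 - S(-187) = 1383584 - (-1)/(12*(-187)) = 1383584 - (-1)*(-1)/(12*187) = 1383584 - 1*1/2244 = 1383584 - 1/2244 = 3104762495/2244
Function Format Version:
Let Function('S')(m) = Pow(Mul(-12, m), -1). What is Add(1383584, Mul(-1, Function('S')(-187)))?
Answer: Rational(3104762495, 2244) ≈ 1.3836e+6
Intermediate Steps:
Function('S')(m) = Mul(Rational(-1, 12), Pow(m, -1))
Add(1383584, Mul(-1, Function('S')(-187))) = Add(1383584, Mul(-1, Mul(Rational(-1, 12), Pow(-187, -1)))) = Add(1383584, Mul(-1, Mul(Rational(-1, 12), Rational(-1, 187)))) = Add(1383584, Mul(-1, Rational(1, 2244))) = Add(1383584, Rational(-1, 2244)) = Rational(3104762495, 2244)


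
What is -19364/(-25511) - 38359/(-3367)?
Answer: 1043775037/85895537 ≈ 12.152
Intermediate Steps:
-19364/(-25511) - 38359/(-3367) = -19364*(-1/25511) - 38359*(-1/3367) = 19364/25511 + 38359/3367 = 1043775037/85895537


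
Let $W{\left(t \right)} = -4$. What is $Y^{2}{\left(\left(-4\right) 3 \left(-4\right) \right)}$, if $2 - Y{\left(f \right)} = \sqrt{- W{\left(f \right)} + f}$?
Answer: $56 - 8 \sqrt{13} \approx 27.156$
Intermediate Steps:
$Y{\left(f \right)} = 2 - \sqrt{4 + f}$ ($Y{\left(f \right)} = 2 - \sqrt{\left(-1\right) \left(-4\right) + f} = 2 - \sqrt{4 + f}$)
$Y^{2}{\left(\left(-4\right) 3 \left(-4\right) \right)} = \left(2 - \sqrt{4 + \left(-4\right) 3 \left(-4\right)}\right)^{2} = \left(2 - \sqrt{4 - -48}\right)^{2} = \left(2 - \sqrt{4 + 48}\right)^{2} = \left(2 - \sqrt{52}\right)^{2} = \left(2 - 2 \sqrt{13}\right)^{2}$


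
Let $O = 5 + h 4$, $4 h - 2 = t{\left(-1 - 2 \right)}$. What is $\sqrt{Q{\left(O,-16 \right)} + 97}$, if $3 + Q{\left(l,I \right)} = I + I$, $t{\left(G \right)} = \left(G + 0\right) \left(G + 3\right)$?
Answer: $\sqrt{62} \approx 7.874$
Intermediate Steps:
$t{\left(G \right)} = G \left(3 + G\right)$
$h = \frac{1}{2}$ ($h = \frac{1}{2} + \frac{\left(-1 - 2\right) \left(3 - 3\right)}{4} = \frac{1}{2} + \frac{\left(-3\right) \left(3 - 3\right)}{4} = \frac{1}{2} + \frac{\left(-3\right) 0}{4} = \frac{1}{2} + \frac{1}{4} \cdot 0 = \frac{1}{2} + 0 = \frac{1}{2} \approx 0.5$)
$O = 7$ ($O = 5 + \frac{1}{2} \cdot 4 = 5 + 2 = 7$)
$Q{\left(l,I \right)} = -3 + 2 I$ ($Q{\left(l,I \right)} = -3 + \left(I + I\right) = -3 + 2 I$)
$\sqrt{Q{\left(O,-16 \right)} + 97} = \sqrt{\left(-3 + 2 \left(-16\right)\right) + 97} = \sqrt{\left(-3 - 32\right) + 97} = \sqrt{-35 + 97} = \sqrt{62}$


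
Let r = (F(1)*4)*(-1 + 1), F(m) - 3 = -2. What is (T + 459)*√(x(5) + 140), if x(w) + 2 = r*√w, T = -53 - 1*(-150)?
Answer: 556*√138 ≈ 6531.5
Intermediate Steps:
F(m) = 1 (F(m) = 3 - 2 = 1)
T = 97 (T = -53 + 150 = 97)
r = 0 (r = (1*4)*(-1 + 1) = 4*0 = 0)
x(w) = -2 (x(w) = -2 + 0*√w = -2 + 0 = -2)
(T + 459)*√(x(5) + 140) = (97 + 459)*√(-2 + 140) = 556*√138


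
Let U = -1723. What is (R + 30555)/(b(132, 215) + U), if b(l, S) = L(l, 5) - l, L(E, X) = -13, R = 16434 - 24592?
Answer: -22397/1868 ≈ -11.990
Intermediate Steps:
R = -8158
b(l, S) = -13 - l
(R + 30555)/(b(132, 215) + U) = (-8158 + 30555)/((-13 - 1*132) - 1723) = 22397/((-13 - 132) - 1723) = 22397/(-145 - 1723) = 22397/(-1868) = 22397*(-1/1868) = -22397/1868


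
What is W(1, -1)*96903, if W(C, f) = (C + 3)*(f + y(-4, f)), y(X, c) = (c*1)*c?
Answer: 0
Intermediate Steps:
y(X, c) = c**2 (y(X, c) = c*c = c**2)
W(C, f) = (3 + C)*(f + f**2) (W(C, f) = (C + 3)*(f + f**2) = (3 + C)*(f + f**2))
W(1, -1)*96903 = -(3 + 1 + 3*(-1) + 1*(-1))*96903 = -(3 + 1 - 3 - 1)*96903 = -1*0*96903 = 0*96903 = 0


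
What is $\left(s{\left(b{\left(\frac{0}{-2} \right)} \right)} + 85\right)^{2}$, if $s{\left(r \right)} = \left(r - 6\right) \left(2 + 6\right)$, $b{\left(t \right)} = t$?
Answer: $1369$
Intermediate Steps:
$s{\left(r \right)} = -48 + 8 r$ ($s{\left(r \right)} = \left(-6 + r\right) 8 = -48 + 8 r$)
$\left(s{\left(b{\left(\frac{0}{-2} \right)} \right)} + 85\right)^{2} = \left(\left(-48 + 8 \frac{0}{-2}\right) + 85\right)^{2} = \left(\left(-48 + 8 \cdot 0 \left(- \frac{1}{2}\right)\right) + 85\right)^{2} = \left(\left(-48 + 8 \cdot 0\right) + 85\right)^{2} = \left(\left(-48 + 0\right) + 85\right)^{2} = \left(-48 + 85\right)^{2} = 37^{2} = 1369$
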